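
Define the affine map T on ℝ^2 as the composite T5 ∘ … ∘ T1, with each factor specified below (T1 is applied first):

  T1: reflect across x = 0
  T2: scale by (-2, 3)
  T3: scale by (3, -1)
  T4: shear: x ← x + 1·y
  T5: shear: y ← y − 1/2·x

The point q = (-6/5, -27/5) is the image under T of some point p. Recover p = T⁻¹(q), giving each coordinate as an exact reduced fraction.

T1 = [-1 0 0; 0 1 0; 0 0 1]
T2·T1 = [2 0 0; 0 3 0; 0 0 1]
T3·…·T1 = [6 0 0; 0 -3 0; 0 0 1]
T4·…·T1 = [6 -3 0; 0 -3 0; 0 0 1]
T5·…·T1 = [6 -3 0; -3 -3/2 0; 0 0 1]
det M = -18; M⁻¹ = [1/12 -1/6 0; -1/6 -1/3 0; 0 0 1]
M⁻¹ · (-6/5, -27/5)ᵀ = (4/5, 2)ᵀ

p = (4/5, 2)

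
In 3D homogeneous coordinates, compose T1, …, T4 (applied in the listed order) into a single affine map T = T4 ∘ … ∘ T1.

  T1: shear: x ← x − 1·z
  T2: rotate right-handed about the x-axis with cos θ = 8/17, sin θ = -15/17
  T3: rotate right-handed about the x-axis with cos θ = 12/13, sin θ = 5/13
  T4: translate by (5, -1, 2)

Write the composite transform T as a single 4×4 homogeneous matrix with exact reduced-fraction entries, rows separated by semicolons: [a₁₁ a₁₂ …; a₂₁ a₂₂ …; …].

T1 = [1 0 -1 0; 0 1 0 0; 0 0 1 0; 0 0 0 1]
T2·T1 = [1 0 -1 0; 0 8/17 15/17 0; 0 -15/17 8/17 0; 0 0 0 1]
T3·…·T1 = [1 0 -1 0; 0 171/221 140/221 0; 0 -140/221 171/221 0; 0 0 0 1]
T4·…·T1 = [1 0 -1 5; 0 171/221 140/221 -1; 0 -140/221 171/221 2; 0 0 0 1]

T = [1 0 -1 5; 0 171/221 140/221 -1; 0 -140/221 171/221 2; 0 0 0 1]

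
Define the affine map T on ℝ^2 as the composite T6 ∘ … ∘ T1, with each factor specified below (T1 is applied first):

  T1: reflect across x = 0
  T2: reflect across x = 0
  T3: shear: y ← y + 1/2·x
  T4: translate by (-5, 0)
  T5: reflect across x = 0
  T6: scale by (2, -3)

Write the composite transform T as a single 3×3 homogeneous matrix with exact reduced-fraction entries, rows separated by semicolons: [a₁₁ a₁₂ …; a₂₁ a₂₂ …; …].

T = [-2 0 10; -3/2 -3 0; 0 0 1]

T1 = [-1 0 0; 0 1 0; 0 0 1]
T2·T1 = [1 0 0; 0 1 0; 0 0 1]
T3·…·T1 = [1 0 0; 1/2 1 0; 0 0 1]
T4·…·T1 = [1 0 -5; 1/2 1 0; 0 0 1]
T5·…·T1 = [-1 0 5; 1/2 1 0; 0 0 1]
T6·…·T1 = [-2 0 10; -3/2 -3 0; 0 0 1]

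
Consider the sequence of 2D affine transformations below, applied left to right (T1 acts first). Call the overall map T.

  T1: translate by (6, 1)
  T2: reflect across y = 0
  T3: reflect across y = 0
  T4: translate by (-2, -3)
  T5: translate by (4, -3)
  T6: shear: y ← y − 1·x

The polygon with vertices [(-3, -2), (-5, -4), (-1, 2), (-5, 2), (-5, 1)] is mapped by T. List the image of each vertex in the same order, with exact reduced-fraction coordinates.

image vertices: (5, -12), (3, -12), (7, -10), (3, -6), (3, -7)

T1 translate by (6, 1): (-3, -2) → (3, -1); (-5, -4) → (1, -3); (-1, 2) → (5, 3); (-5, 2) → (1, 3); (-5, 1) → (1, 2)
T2 reflect across y = 0: (3, -1) → (3, 1); (1, -3) → (1, 3); (5, 3) → (5, -3); (1, 3) → (1, -3); (1, 2) → (1, -2)
T3 reflect across y = 0: (3, 1) → (3, -1); (1, 3) → (1, -3); (5, -3) → (5, 3); (1, -3) → (1, 3); (1, -2) → (1, 2)
T4 translate by (-2, -3): (3, -1) → (1, -4); (1, -3) → (-1, -6); (5, 3) → (3, 0); (1, 3) → (-1, 0); (1, 2) → (-1, -1)
T5 translate by (4, -3): (1, -4) → (5, -7); (-1, -6) → (3, -9); (3, 0) → (7, -3); (-1, 0) → (3, -3); (-1, -1) → (3, -4)
T6 shear: y ← y − 1·x: (5, -7) → (5, -12); (3, -9) → (3, -12); (7, -3) → (7, -10); (3, -3) → (3, -6); (3, -4) → (3, -7)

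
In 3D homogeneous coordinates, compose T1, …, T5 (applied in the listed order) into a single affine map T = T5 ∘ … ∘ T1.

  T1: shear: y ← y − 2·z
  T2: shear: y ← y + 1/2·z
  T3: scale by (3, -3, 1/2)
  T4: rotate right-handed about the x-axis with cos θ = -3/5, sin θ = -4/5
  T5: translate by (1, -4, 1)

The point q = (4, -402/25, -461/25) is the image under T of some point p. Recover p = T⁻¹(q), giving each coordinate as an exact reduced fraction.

T1 = [1 0 0 0; 0 1 -2 0; 0 0 1 0; 0 0 0 1]
T2·T1 = [1 0 0 0; 0 1 -3/2 0; 0 0 1 0; 0 0 0 1]
T3·…·T1 = [3 0 0 0; 0 -3 9/2 0; 0 0 1/2 0; 0 0 0 1]
T4·…·T1 = [3 0 0 0; 0 9/5 -23/10 0; 0 12/5 -39/10 0; 0 0 0 1]
T5·…·T1 = [3 0 0 1; 0 9/5 -23/10 -4; 0 12/5 -39/10 1; 0 0 0 1]
det M = -9/2; M⁻¹ = [1/3 0 0 -1/3; 0 13/5 -23/15 179/15; 0 8/5 -6/5 38/5; 0 0 0 1]
M⁻¹ · (4, -402/25, -461/25)ᵀ = (1, -8/5, 4)ᵀ

p = (1, -8/5, 4)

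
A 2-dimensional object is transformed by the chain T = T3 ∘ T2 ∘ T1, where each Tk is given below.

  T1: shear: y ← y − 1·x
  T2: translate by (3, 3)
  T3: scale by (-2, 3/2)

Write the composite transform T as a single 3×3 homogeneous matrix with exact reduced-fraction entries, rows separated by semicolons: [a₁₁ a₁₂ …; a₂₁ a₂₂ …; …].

T1 = [1 0 0; -1 1 0; 0 0 1]
T2·T1 = [1 0 3; -1 1 3; 0 0 1]
T3·…·T1 = [-2 0 -6; -3/2 3/2 9/2; 0 0 1]

T = [-2 0 -6; -3/2 3/2 9/2; 0 0 1]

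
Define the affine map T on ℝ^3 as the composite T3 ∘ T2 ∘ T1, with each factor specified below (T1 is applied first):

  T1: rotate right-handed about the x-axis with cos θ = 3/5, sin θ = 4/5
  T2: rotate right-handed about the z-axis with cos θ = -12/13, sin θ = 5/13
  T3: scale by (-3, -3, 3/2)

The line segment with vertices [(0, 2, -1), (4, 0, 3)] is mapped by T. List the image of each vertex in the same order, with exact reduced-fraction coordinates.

image vertices: (30/13, 72/13, 3/2), (108/13, -732/65, 27/10)

T1 rotate right-handed about the x-axis with cos θ = 3/5, sin θ = 4/5: (0, 2, -1) → (0, 2, 1); (4, 0, 3) → (4, -12/5, 9/5)
T2 rotate right-handed about the z-axis with cos θ = -12/13, sin θ = 5/13: (0, 2, 1) → (-10/13, -24/13, 1); (4, -12/5, 9/5) → (-36/13, 244/65, 9/5)
T3 scale by (-3, -3, 3/2): (-10/13, -24/13, 1) → (30/13, 72/13, 3/2); (-36/13, 244/65, 9/5) → (108/13, -732/65, 27/10)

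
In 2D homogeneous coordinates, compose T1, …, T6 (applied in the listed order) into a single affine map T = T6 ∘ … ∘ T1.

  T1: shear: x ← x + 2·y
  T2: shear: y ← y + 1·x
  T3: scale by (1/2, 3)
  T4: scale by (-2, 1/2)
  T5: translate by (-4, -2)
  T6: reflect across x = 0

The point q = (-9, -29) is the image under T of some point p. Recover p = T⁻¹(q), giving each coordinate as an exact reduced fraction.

T1 = [1 2 0; 0 1 0; 0 0 1]
T2·T1 = [1 2 0; 1 3 0; 0 0 1]
T3·…·T1 = [1/2 1 0; 3 9 0; 0 0 1]
T4·…·T1 = [-1 -2 0; 3/2 9/2 0; 0 0 1]
T5·…·T1 = [-1 -2 -4; 3/2 9/2 -2; 0 0 1]
T6·…·T1 = [1 2 4; 3/2 9/2 -2; 0 0 1]
det M = 3/2; M⁻¹ = [3 -4/3 -44/3; -1 2/3 16/3; 0 0 1]
M⁻¹ · (-9, -29)ᵀ = (-3, -5)ᵀ

p = (-3, -5)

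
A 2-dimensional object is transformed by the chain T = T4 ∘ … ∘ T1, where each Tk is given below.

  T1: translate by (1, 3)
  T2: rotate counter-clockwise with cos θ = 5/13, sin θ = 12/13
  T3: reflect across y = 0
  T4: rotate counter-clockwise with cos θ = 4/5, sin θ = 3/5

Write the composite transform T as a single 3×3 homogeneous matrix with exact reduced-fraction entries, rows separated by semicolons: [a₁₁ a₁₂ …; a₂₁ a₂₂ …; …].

T1 = [1 0 1; 0 1 3; 0 0 1]
T2·T1 = [5/13 -12/13 -31/13; 12/13 5/13 27/13; 0 0 1]
T3·…·T1 = [5/13 -12/13 -31/13; -12/13 -5/13 -27/13; 0 0 1]
T4·…·T1 = [56/65 -33/65 -43/65; -33/65 -56/65 -201/65; 0 0 1]

T = [56/65 -33/65 -43/65; -33/65 -56/65 -201/65; 0 0 1]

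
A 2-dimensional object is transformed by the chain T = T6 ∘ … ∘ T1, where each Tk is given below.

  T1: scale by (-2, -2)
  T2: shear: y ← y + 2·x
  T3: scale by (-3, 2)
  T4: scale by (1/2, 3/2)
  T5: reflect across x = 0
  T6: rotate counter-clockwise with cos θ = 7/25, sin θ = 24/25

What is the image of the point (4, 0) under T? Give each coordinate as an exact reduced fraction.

T1 scale by (-2, -2): (4, 0) → (-8, 0)
T2 shear: y ← y + 2·x: (-8, 0) → (-8, -16)
T3 scale by (-3, 2): (-8, -16) → (24, -32)
T4 scale by (1/2, 3/2): (24, -32) → (12, -48)
T5 reflect across x = 0: (12, -48) → (-12, -48)
T6 rotate counter-clockwise with cos θ = 7/25, sin θ = 24/25: (-12, -48) → (1068/25, -624/25)

T(p) = (1068/25, -624/25)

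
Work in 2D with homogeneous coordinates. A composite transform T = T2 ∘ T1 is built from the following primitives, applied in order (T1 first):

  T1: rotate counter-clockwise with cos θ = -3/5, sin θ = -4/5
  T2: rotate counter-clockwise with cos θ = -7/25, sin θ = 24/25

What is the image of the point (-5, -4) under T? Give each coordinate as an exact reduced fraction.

T(p) = (-761/125, -248/125)

T1 rotate counter-clockwise with cos θ = -3/5, sin θ = -4/5: (-5, -4) → (-1/5, 32/5)
T2 rotate counter-clockwise with cos θ = -7/25, sin θ = 24/25: (-1/5, 32/5) → (-761/125, -248/125)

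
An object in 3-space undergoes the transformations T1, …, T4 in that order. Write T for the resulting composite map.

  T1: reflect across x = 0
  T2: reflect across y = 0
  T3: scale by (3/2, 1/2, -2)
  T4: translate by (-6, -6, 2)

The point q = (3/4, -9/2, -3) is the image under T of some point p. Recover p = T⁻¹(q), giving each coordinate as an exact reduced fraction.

T1 = [-1 0 0 0; 0 1 0 0; 0 0 1 0; 0 0 0 1]
T2·T1 = [-1 0 0 0; 0 -1 0 0; 0 0 1 0; 0 0 0 1]
T3·…·T1 = [-3/2 0 0 0; 0 -1/2 0 0; 0 0 -2 0; 0 0 0 1]
T4·…·T1 = [-3/2 0 0 -6; 0 -1/2 0 -6; 0 0 -2 2; 0 0 0 1]
det M = -3/2; M⁻¹ = [-2/3 0 0 -4; 0 -2 0 -12; 0 0 -1/2 1; 0 0 0 1]
M⁻¹ · (3/4, -9/2, -3)ᵀ = (-9/2, -3, 5/2)ᵀ

p = (-9/2, -3, 5/2)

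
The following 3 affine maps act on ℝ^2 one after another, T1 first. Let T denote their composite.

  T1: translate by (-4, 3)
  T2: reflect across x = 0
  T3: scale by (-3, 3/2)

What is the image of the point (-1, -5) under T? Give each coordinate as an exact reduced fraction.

T1 translate by (-4, 3): (-1, -5) → (-5, -2)
T2 reflect across x = 0: (-5, -2) → (5, -2)
T3 scale by (-3, 3/2): (5, -2) → (-15, -3)

T(p) = (-15, -3)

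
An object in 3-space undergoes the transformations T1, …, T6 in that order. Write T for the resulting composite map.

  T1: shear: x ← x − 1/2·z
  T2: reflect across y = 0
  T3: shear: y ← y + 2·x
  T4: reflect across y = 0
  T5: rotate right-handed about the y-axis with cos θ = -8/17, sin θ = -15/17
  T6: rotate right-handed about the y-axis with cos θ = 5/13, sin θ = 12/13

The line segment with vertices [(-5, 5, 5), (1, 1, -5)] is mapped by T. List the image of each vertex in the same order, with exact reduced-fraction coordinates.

image vertices: (-1905/221, 20, -1165/442), (1345/221, -6, -203/442)

T1 shear: x ← x − 1/2·z: (-5, 5, 5) → (-15/2, 5, 5); (1, 1, -5) → (7/2, 1, -5)
T2 reflect across y = 0: (-15/2, 5, 5) → (-15/2, -5, 5); (7/2, 1, -5) → (7/2, -1, -5)
T3 shear: y ← y + 2·x: (-15/2, -5, 5) → (-15/2, -20, 5); (7/2, -1, -5) → (7/2, 6, -5)
T4 reflect across y = 0: (-15/2, -20, 5) → (-15/2, 20, 5); (7/2, 6, -5) → (7/2, -6, -5)
T5 rotate right-handed about the y-axis with cos θ = -8/17, sin θ = -15/17: (-15/2, 20, 5) → (-15/17, 20, -305/34); (7/2, -6, -5) → (47/17, -6, 185/34)
T6 rotate right-handed about the y-axis with cos θ = 5/13, sin θ = 12/13: (-15/17, 20, -305/34) → (-1905/221, 20, -1165/442); (47/17, -6, 185/34) → (1345/221, -6, -203/442)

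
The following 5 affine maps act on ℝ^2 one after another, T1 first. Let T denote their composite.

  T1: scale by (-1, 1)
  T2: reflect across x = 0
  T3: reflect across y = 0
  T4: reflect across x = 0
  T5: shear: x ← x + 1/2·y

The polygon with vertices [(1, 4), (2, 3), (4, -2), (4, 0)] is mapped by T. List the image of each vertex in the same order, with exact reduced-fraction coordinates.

T1 scale by (-1, 1): (1, 4) → (-1, 4); (2, 3) → (-2, 3); (4, -2) → (-4, -2); (4, 0) → (-4, 0)
T2 reflect across x = 0: (-1, 4) → (1, 4); (-2, 3) → (2, 3); (-4, -2) → (4, -2); (-4, 0) → (4, 0)
T3 reflect across y = 0: (1, 4) → (1, -4); (2, 3) → (2, -3); (4, -2) → (4, 2); (4, 0) → (4, 0)
T4 reflect across x = 0: (1, -4) → (-1, -4); (2, -3) → (-2, -3); (4, 2) → (-4, 2); (4, 0) → (-4, 0)
T5 shear: x ← x + 1/2·y: (-1, -4) → (-3, -4); (-2, -3) → (-7/2, -3); (-4, 2) → (-3, 2); (-4, 0) → (-4, 0)

image vertices: (-3, -4), (-7/2, -3), (-3, 2), (-4, 0)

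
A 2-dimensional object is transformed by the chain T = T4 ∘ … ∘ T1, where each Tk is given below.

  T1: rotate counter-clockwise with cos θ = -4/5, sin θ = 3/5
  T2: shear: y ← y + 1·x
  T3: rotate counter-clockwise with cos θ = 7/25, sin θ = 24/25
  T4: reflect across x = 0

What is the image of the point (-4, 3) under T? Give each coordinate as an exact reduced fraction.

T(p) = (-457/125, 49/125)

T1 rotate counter-clockwise with cos θ = -4/5, sin θ = 3/5: (-4, 3) → (7/5, -24/5)
T2 shear: y ← y + 1·x: (7/5, -24/5) → (7/5, -17/5)
T3 rotate counter-clockwise with cos θ = 7/25, sin θ = 24/25: (7/5, -17/5) → (457/125, 49/125)
T4 reflect across x = 0: (457/125, 49/125) → (-457/125, 49/125)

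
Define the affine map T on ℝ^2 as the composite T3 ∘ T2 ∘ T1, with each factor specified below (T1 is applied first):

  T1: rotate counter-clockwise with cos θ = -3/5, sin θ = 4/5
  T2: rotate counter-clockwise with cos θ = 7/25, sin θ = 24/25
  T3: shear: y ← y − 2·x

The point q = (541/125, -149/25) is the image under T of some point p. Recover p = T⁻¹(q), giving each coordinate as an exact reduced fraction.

p = (-5, -1)

T1 = [-3/5 -4/5 0; 4/5 -3/5 0; 0 0 1]
T2·T1 = [-117/125 44/125 0; -44/125 -117/125 0; 0 0 1]
T3·…·T1 = [-117/125 44/125 0; 38/25 -41/25 0; 0 0 1]
det M = 1; M⁻¹ = [-41/25 -44/125 0; -38/25 -117/125 0; 0 0 1]
M⁻¹ · (541/125, -149/25)ᵀ = (-5, -1)ᵀ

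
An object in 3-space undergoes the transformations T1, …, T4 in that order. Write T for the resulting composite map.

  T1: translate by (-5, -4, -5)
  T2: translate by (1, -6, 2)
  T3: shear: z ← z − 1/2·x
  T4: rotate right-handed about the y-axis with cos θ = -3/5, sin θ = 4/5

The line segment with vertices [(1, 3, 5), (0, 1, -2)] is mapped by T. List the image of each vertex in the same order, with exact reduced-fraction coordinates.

image vertices: (23/5, -7, 3/10), (0, -9, 5)

T1 translate by (-5, -4, -5): (1, 3, 5) → (-4, -1, 0); (0, 1, -2) → (-5, -3, -7)
T2 translate by (1, -6, 2): (-4, -1, 0) → (-3, -7, 2); (-5, -3, -7) → (-4, -9, -5)
T3 shear: z ← z − 1/2·x: (-3, -7, 2) → (-3, -7, 7/2); (-4, -9, -5) → (-4, -9, -3)
T4 rotate right-handed about the y-axis with cos θ = -3/5, sin θ = 4/5: (-3, -7, 7/2) → (23/5, -7, 3/10); (-4, -9, -3) → (0, -9, 5)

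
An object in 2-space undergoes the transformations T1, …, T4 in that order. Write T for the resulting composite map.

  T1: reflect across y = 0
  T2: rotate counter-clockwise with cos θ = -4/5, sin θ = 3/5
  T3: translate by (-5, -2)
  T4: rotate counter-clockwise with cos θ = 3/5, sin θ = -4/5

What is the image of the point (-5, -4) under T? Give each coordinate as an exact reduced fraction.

T(p) = (-43/5, -11/5)

T1 reflect across y = 0: (-5, -4) → (-5, 4)
T2 rotate counter-clockwise with cos θ = -4/5, sin θ = 3/5: (-5, 4) → (8/5, -31/5)
T3 translate by (-5, -2): (8/5, -31/5) → (-17/5, -41/5)
T4 rotate counter-clockwise with cos θ = 3/5, sin θ = -4/5: (-17/5, -41/5) → (-43/5, -11/5)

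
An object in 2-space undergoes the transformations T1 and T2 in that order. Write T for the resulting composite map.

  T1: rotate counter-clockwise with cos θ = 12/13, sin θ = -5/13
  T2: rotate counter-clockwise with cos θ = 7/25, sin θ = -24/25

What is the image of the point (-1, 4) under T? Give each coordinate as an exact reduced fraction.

T(p) = (1328/325, 179/325)

T1 rotate counter-clockwise with cos θ = 12/13, sin θ = -5/13: (-1, 4) → (8/13, 53/13)
T2 rotate counter-clockwise with cos θ = 7/25, sin θ = -24/25: (8/13, 53/13) → (1328/325, 179/325)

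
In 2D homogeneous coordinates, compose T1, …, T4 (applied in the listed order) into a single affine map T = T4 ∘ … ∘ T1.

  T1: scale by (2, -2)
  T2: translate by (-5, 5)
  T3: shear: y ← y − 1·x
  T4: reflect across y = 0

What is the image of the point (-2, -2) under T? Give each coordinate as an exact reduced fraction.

T(p) = (-9, -18)

T1 scale by (2, -2): (-2, -2) → (-4, 4)
T2 translate by (-5, 5): (-4, 4) → (-9, 9)
T3 shear: y ← y − 1·x: (-9, 9) → (-9, 18)
T4 reflect across y = 0: (-9, 18) → (-9, -18)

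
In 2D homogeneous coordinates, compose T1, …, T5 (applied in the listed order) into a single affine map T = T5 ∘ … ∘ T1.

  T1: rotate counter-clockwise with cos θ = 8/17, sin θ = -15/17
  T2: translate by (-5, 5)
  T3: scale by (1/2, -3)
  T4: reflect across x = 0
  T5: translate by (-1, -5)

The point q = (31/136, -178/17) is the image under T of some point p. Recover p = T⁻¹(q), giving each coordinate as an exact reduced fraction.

p = (4, 3/4)

T1 = [8/17 15/17 0; -15/17 8/17 0; 0 0 1]
T2·T1 = [8/17 15/17 -5; -15/17 8/17 5; 0 0 1]
T3·…·T1 = [4/17 15/34 -5/2; 45/17 -24/17 -15; 0 0 1]
T4·…·T1 = [-4/17 -15/34 5/2; 45/17 -24/17 -15; 0 0 1]
T5·…·T1 = [-4/17 -15/34 3/2; 45/17 -24/17 -20; 0 0 1]
det M = 3/2; M⁻¹ = [-16/17 5/17 124/17; -30/17 -8/51 -25/51; 0 0 1]
M⁻¹ · (31/136, -178/17)ᵀ = (4, 3/4)ᵀ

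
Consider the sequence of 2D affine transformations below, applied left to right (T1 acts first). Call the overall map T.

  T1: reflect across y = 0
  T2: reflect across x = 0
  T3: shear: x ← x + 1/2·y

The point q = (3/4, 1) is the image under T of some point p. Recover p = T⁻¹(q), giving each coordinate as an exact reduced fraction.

T1 = [1 0 0; 0 -1 0; 0 0 1]
T2·T1 = [-1 0 0; 0 -1 0; 0 0 1]
T3·…·T1 = [-1 -1/2 0; 0 -1 0; 0 0 1]
det M = 1; M⁻¹ = [-1 1/2 0; 0 -1 0; 0 0 1]
M⁻¹ · (3/4, 1)ᵀ = (-1/4, -1)ᵀ

p = (-1/4, -1)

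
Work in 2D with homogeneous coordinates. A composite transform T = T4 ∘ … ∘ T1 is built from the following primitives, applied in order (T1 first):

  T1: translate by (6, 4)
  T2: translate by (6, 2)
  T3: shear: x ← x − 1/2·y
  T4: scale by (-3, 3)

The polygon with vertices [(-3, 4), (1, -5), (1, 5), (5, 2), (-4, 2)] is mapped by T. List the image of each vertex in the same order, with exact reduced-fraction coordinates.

T1 translate by (6, 4): (-3, 4) → (3, 8); (1, -5) → (7, -1); (1, 5) → (7, 9); (5, 2) → (11, 6); (-4, 2) → (2, 6)
T2 translate by (6, 2): (3, 8) → (9, 10); (7, -1) → (13, 1); (7, 9) → (13, 11); (11, 6) → (17, 8); (2, 6) → (8, 8)
T3 shear: x ← x − 1/2·y: (9, 10) → (4, 10); (13, 1) → (25/2, 1); (13, 11) → (15/2, 11); (17, 8) → (13, 8); (8, 8) → (4, 8)
T4 scale by (-3, 3): (4, 10) → (-12, 30); (25/2, 1) → (-75/2, 3); (15/2, 11) → (-45/2, 33); (13, 8) → (-39, 24); (4, 8) → (-12, 24)

image vertices: (-12, 30), (-75/2, 3), (-45/2, 33), (-39, 24), (-12, 24)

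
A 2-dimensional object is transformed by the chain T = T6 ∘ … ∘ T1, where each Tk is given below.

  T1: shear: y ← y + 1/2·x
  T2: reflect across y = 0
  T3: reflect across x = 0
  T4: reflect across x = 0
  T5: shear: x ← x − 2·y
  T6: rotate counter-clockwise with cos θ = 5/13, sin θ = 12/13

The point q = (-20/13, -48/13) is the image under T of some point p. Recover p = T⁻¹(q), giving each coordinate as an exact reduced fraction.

p = (-4, 2)

T1 = [1 0 0; 1/2 1 0; 0 0 1]
T2·T1 = [1 0 0; -1/2 -1 0; 0 0 1]
T3·…·T1 = [-1 0 0; -1/2 -1 0; 0 0 1]
T4·…·T1 = [1 0 0; -1/2 -1 0; 0 0 1]
T5·…·T1 = [2 2 0; -1/2 -1 0; 0 0 1]
T6·…·T1 = [16/13 22/13 0; 43/26 19/13 0; 0 0 1]
det M = -1; M⁻¹ = [-19/13 22/13 0; 43/26 -16/13 0; 0 0 1]
M⁻¹ · (-20/13, -48/13)ᵀ = (-4, 2)ᵀ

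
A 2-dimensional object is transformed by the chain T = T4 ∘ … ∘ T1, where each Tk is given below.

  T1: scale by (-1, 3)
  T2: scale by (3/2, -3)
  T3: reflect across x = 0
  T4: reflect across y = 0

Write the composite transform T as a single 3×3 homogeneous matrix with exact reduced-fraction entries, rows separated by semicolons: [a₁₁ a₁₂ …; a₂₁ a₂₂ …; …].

T1 = [-1 0 0; 0 3 0; 0 0 1]
T2·T1 = [-3/2 0 0; 0 -9 0; 0 0 1]
T3·…·T1 = [3/2 0 0; 0 -9 0; 0 0 1]
T4·…·T1 = [3/2 0 0; 0 9 0; 0 0 1]

T = [3/2 0 0; 0 9 0; 0 0 1]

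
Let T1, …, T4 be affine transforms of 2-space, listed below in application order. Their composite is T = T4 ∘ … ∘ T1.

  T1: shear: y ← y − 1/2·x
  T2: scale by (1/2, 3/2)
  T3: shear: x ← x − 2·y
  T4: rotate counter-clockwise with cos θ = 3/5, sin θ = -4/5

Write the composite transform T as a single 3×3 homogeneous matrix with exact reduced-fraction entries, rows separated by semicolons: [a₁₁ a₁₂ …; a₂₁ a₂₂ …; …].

T = [3/5 -3/5 0; -41/20 33/10 0; 0 0 1]

T1 = [1 0 0; -1/2 1 0; 0 0 1]
T2·T1 = [1/2 0 0; -3/4 3/2 0; 0 0 1]
T3·…·T1 = [2 -3 0; -3/4 3/2 0; 0 0 1]
T4·…·T1 = [3/5 -3/5 0; -41/20 33/10 0; 0 0 1]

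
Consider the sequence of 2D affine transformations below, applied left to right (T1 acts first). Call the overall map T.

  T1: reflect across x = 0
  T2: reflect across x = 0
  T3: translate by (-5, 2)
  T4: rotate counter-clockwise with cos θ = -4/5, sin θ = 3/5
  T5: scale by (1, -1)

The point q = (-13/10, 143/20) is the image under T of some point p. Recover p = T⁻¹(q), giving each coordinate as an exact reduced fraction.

T1 = [-1 0 0; 0 1 0; 0 0 1]
T2·T1 = [1 0 0; 0 1 0; 0 0 1]
T3·…·T1 = [1 0 -5; 0 1 2; 0 0 1]
T4·…·T1 = [-4/5 -3/5 14/5; 3/5 -4/5 -23/5; 0 0 1]
T5·…·T1 = [-4/5 -3/5 14/5; -3/5 4/5 23/5; 0 0 1]
det M = -1; M⁻¹ = [-4/5 -3/5 5; -3/5 4/5 -2; 0 0 1]
M⁻¹ · (-13/10, 143/20)ᵀ = (7/4, 9/2)ᵀ

p = (7/4, 9/2)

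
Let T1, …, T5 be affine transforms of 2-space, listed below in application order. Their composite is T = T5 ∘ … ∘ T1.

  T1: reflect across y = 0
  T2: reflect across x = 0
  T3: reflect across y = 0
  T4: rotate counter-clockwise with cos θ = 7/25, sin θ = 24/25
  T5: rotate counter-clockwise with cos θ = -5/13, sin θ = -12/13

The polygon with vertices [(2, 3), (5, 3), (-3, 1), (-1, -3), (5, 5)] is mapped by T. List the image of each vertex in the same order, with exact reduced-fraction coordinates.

image vertices: (106/325, 1167/325), (-653/325, 1779/325), (963/325, -359/325), (-359/325, -963/325), (-49/65, 457/65)

T1 reflect across y = 0: (2, 3) → (2, -3); (5, 3) → (5, -3); (-3, 1) → (-3, -1); (-1, -3) → (-1, 3); (5, 5) → (5, -5)
T2 reflect across x = 0: (2, -3) → (-2, -3); (5, -3) → (-5, -3); (-3, -1) → (3, -1); (-1, 3) → (1, 3); (5, -5) → (-5, -5)
T3 reflect across y = 0: (-2, -3) → (-2, 3); (-5, -3) → (-5, 3); (3, -1) → (3, 1); (1, 3) → (1, -3); (-5, -5) → (-5, 5)
T4 rotate counter-clockwise with cos θ = 7/25, sin θ = 24/25: (-2, 3) → (-86/25, -27/25); (-5, 3) → (-107/25, -99/25); (3, 1) → (-3/25, 79/25); (1, -3) → (79/25, 3/25); (-5, 5) → (-31/5, -17/5)
T5 rotate counter-clockwise with cos θ = -5/13, sin θ = -12/13: (-86/25, -27/25) → (106/325, 1167/325); (-107/25, -99/25) → (-653/325, 1779/325); (-3/25, 79/25) → (963/325, -359/325); (79/25, 3/25) → (-359/325, -963/325); (-31/5, -17/5) → (-49/65, 457/65)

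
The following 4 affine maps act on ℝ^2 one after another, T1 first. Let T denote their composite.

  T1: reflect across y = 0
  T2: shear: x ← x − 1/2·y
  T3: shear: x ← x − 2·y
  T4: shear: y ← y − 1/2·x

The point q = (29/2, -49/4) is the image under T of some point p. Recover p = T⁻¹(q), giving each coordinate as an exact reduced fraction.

T1 = [1 0 0; 0 -1 0; 0 0 1]
T2·T1 = [1 1/2 0; 0 -1 0; 0 0 1]
T3·…·T1 = [1 5/2 0; 0 -1 0; 0 0 1]
T4·…·T1 = [1 5/2 0; -1/2 -9/4 0; 0 0 1]
det M = -1; M⁻¹ = [9/4 5/2 0; -1/2 -1 0; 0 0 1]
M⁻¹ · (29/2, -49/4)ᵀ = (2, 5)ᵀ

p = (2, 5)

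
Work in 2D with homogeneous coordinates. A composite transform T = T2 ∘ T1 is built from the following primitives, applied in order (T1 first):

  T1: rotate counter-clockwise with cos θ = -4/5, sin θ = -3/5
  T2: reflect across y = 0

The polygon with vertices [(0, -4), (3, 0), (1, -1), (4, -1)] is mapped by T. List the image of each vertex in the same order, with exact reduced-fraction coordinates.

image vertices: (-12/5, -16/5), (-12/5, 9/5), (-7/5, -1/5), (-19/5, 8/5)

T1 rotate counter-clockwise with cos θ = -4/5, sin θ = -3/5: (0, -4) → (-12/5, 16/5); (3, 0) → (-12/5, -9/5); (1, -1) → (-7/5, 1/5); (4, -1) → (-19/5, -8/5)
T2 reflect across y = 0: (-12/5, 16/5) → (-12/5, -16/5); (-12/5, -9/5) → (-12/5, 9/5); (-7/5, 1/5) → (-7/5, -1/5); (-19/5, -8/5) → (-19/5, 8/5)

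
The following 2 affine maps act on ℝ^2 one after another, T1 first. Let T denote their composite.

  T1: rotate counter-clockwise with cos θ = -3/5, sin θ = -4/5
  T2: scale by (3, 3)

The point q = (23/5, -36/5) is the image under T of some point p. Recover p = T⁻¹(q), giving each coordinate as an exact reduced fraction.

p = (1, 8/3)

T1 = [-3/5 4/5 0; -4/5 -3/5 0; 0 0 1]
T2·T1 = [-9/5 12/5 0; -12/5 -9/5 0; 0 0 1]
det M = 9; M⁻¹ = [-1/5 -4/15 0; 4/15 -1/5 0; 0 0 1]
M⁻¹ · (23/5, -36/5)ᵀ = (1, 8/3)ᵀ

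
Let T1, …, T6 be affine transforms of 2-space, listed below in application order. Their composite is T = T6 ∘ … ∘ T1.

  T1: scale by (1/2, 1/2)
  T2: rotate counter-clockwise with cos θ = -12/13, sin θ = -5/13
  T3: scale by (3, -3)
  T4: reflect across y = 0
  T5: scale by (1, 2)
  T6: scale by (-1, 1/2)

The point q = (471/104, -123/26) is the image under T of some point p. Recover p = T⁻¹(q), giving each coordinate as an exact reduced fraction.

T1 = [1/2 0 0; 0 1/2 0; 0 0 1]
T2·T1 = [-6/13 5/26 0; -5/26 -6/13 0; 0 0 1]
T3·…·T1 = [-18/13 15/26 0; 15/26 18/13 0; 0 0 1]
T4·…·T1 = [-18/13 15/26 0; -15/26 -18/13 0; 0 0 1]
T5·…·T1 = [-18/13 15/26 0; -15/13 -36/13 0; 0 0 1]
T6·…·T1 = [18/13 -15/26 0; -15/26 -18/13 0; 0 0 1]
det M = -9/4; M⁻¹ = [8/13 -10/39 0; -10/39 -8/13 0; 0 0 1]
M⁻¹ · (471/104, -123/26)ᵀ = (4, 7/4)ᵀ

p = (4, 7/4)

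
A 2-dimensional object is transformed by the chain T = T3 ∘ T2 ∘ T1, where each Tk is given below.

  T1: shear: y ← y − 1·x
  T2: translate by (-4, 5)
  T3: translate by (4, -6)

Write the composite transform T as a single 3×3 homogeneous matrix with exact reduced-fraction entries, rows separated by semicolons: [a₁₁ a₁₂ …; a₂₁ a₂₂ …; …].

T = [1 0 0; -1 1 -1; 0 0 1]

T1 = [1 0 0; -1 1 0; 0 0 1]
T2·T1 = [1 0 -4; -1 1 5; 0 0 1]
T3·…·T1 = [1 0 0; -1 1 -1; 0 0 1]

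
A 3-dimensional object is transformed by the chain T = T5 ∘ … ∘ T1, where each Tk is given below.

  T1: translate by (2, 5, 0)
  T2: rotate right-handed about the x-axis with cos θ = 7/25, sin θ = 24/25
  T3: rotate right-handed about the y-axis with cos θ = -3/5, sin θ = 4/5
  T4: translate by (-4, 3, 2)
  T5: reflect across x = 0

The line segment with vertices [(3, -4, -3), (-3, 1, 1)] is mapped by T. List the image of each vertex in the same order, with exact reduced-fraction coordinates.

T1 translate by (2, 5, 0): (3, -4, -3) → (5, 1, -3); (-3, 1, 1) → (-1, 6, 1)
T2 rotate right-handed about the x-axis with cos θ = 7/25, sin θ = 24/25: (5, 1, -3) → (5, 79/25, 3/25); (-1, 6, 1) → (-1, 18/25, 151/25)
T3 rotate right-handed about the y-axis with cos θ = -3/5, sin θ = 4/5: (5, 79/25, 3/25) → (-363/125, 79/25, -509/125); (-1, 18/25, 151/25) → (679/125, 18/25, -353/125)
T4 translate by (-4, 3, 2): (-363/125, 79/25, -509/125) → (-863/125, 154/25, -259/125); (679/125, 18/25, -353/125) → (179/125, 93/25, -103/125)
T5 reflect across x = 0: (-863/125, 154/25, -259/125) → (863/125, 154/25, -259/125); (179/125, 93/25, -103/125) → (-179/125, 93/25, -103/125)

image vertices: (863/125, 154/25, -259/125), (-179/125, 93/25, -103/125)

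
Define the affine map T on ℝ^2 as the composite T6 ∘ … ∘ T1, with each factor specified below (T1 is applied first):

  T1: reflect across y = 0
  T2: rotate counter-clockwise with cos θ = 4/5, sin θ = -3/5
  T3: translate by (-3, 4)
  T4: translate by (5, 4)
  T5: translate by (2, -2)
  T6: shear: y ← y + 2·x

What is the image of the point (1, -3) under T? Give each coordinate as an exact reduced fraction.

T(p) = (33/5, 21)

T1 reflect across y = 0: (1, -3) → (1, 3)
T2 rotate counter-clockwise with cos θ = 4/5, sin θ = -3/5: (1, 3) → (13/5, 9/5)
T3 translate by (-3, 4): (13/5, 9/5) → (-2/5, 29/5)
T4 translate by (5, 4): (-2/5, 29/5) → (23/5, 49/5)
T5 translate by (2, -2): (23/5, 49/5) → (33/5, 39/5)
T6 shear: y ← y + 2·x: (33/5, 39/5) → (33/5, 21)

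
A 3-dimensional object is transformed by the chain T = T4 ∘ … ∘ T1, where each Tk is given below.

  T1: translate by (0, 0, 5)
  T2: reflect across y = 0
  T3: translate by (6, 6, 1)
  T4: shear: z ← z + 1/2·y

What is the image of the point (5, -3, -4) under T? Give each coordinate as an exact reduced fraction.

T1 translate by (0, 0, 5): (5, -3, -4) → (5, -3, 1)
T2 reflect across y = 0: (5, -3, 1) → (5, 3, 1)
T3 translate by (6, 6, 1): (5, 3, 1) → (11, 9, 2)
T4 shear: z ← z + 1/2·y: (11, 9, 2) → (11, 9, 13/2)

T(p) = (11, 9, 13/2)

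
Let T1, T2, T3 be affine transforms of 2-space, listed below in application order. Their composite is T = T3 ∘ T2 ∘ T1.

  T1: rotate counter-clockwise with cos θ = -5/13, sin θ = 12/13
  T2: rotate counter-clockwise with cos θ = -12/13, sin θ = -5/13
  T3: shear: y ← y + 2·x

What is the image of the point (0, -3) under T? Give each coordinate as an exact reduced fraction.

T1 rotate counter-clockwise with cos θ = -5/13, sin θ = 12/13: (0, -3) → (36/13, 15/13)
T2 rotate counter-clockwise with cos θ = -12/13, sin θ = -5/13: (36/13, 15/13) → (-357/169, -360/169)
T3 shear: y ← y + 2·x: (-357/169, -360/169) → (-357/169, -1074/169)

T(p) = (-357/169, -1074/169)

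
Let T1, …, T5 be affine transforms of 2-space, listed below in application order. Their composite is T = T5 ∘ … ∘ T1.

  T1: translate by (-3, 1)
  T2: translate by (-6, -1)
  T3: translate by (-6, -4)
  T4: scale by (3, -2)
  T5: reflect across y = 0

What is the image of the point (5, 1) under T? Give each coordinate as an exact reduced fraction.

T(p) = (-30, -6)

T1 translate by (-3, 1): (5, 1) → (2, 2)
T2 translate by (-6, -1): (2, 2) → (-4, 1)
T3 translate by (-6, -4): (-4, 1) → (-10, -3)
T4 scale by (3, -2): (-10, -3) → (-30, 6)
T5 reflect across y = 0: (-30, 6) → (-30, -6)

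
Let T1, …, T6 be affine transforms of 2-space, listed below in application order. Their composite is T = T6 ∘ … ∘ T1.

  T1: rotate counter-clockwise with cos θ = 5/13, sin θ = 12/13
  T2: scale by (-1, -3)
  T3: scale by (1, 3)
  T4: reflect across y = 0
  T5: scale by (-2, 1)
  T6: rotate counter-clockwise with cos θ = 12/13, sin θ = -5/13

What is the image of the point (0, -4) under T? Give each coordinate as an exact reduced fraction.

T(p) = (252/169, -2640/169)

T1 rotate counter-clockwise with cos θ = 5/13, sin θ = 12/13: (0, -4) → (48/13, -20/13)
T2 scale by (-1, -3): (48/13, -20/13) → (-48/13, 60/13)
T3 scale by (1, 3): (-48/13, 60/13) → (-48/13, 180/13)
T4 reflect across y = 0: (-48/13, 180/13) → (-48/13, -180/13)
T5 scale by (-2, 1): (-48/13, -180/13) → (96/13, -180/13)
T6 rotate counter-clockwise with cos θ = 12/13, sin θ = -5/13: (96/13, -180/13) → (252/169, -2640/169)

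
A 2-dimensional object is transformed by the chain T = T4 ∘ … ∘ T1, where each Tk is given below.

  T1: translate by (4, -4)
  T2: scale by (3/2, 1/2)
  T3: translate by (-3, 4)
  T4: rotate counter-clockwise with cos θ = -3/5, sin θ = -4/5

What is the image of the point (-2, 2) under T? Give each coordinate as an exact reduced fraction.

T1 translate by (4, -4): (-2, 2) → (2, -2)
T2 scale by (3/2, 1/2): (2, -2) → (3, -1)
T3 translate by (-3, 4): (3, -1) → (0, 3)
T4 rotate counter-clockwise with cos θ = -3/5, sin θ = -4/5: (0, 3) → (12/5, -9/5)

T(p) = (12/5, -9/5)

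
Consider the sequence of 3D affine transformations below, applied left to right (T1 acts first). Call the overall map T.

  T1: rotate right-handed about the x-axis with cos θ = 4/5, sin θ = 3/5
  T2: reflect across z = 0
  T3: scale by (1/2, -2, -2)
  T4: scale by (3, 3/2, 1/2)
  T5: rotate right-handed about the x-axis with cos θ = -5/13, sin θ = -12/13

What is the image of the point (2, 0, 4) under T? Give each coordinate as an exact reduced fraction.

T(p) = (3, 12/65, -512/65)

T1 rotate right-handed about the x-axis with cos θ = 4/5, sin θ = 3/5: (2, 0, 4) → (2, -12/5, 16/5)
T2 reflect across z = 0: (2, -12/5, 16/5) → (2, -12/5, -16/5)
T3 scale by (1/2, -2, -2): (2, -12/5, -16/5) → (1, 24/5, 32/5)
T4 scale by (3, 3/2, 1/2): (1, 24/5, 32/5) → (3, 36/5, 16/5)
T5 rotate right-handed about the x-axis with cos θ = -5/13, sin θ = -12/13: (3, 36/5, 16/5) → (3, 12/65, -512/65)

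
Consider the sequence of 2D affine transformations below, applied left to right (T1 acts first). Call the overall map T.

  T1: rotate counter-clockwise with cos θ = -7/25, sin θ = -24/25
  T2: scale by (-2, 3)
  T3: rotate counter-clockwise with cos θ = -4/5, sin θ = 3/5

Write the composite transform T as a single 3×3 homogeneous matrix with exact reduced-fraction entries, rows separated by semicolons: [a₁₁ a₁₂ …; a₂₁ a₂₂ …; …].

T1 = [-7/25 24/25 0; -24/25 -7/25 0; 0 0 1]
T2·T1 = [14/25 -48/25 0; -72/25 -21/25 0; 0 0 1]
T3·…·T1 = [32/25 51/25 0; 66/25 -12/25 0; 0 0 1]

T = [32/25 51/25 0; 66/25 -12/25 0; 0 0 1]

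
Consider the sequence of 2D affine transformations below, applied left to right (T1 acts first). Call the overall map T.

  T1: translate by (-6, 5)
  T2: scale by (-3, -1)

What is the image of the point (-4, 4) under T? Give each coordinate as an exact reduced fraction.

T1 translate by (-6, 5): (-4, 4) → (-10, 9)
T2 scale by (-3, -1): (-10, 9) → (30, -9)

T(p) = (30, -9)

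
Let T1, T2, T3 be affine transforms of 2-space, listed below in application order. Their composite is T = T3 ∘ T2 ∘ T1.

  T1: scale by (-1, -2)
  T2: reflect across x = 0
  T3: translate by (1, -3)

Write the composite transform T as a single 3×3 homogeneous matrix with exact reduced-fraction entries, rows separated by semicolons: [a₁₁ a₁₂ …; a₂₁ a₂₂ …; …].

T = [1 0 1; 0 -2 -3; 0 0 1]

T1 = [-1 0 0; 0 -2 0; 0 0 1]
T2·T1 = [1 0 0; 0 -2 0; 0 0 1]
T3·…·T1 = [1 0 1; 0 -2 -3; 0 0 1]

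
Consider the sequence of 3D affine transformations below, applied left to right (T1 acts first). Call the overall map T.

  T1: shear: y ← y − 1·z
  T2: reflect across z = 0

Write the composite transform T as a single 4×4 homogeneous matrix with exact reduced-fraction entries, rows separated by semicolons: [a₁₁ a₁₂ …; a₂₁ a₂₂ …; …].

T1 = [1 0 0 0; 0 1 -1 0; 0 0 1 0; 0 0 0 1]
T2·T1 = [1 0 0 0; 0 1 -1 0; 0 0 -1 0; 0 0 0 1]

T = [1 0 0 0; 0 1 -1 0; 0 0 -1 0; 0 0 0 1]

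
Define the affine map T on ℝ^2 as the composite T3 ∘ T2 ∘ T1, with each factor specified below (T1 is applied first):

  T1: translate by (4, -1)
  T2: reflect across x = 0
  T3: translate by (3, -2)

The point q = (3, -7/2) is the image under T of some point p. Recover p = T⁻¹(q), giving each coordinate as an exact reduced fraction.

T1 = [1 0 4; 0 1 -1; 0 0 1]
T2·T1 = [-1 0 -4; 0 1 -1; 0 0 1]
T3·…·T1 = [-1 0 -1; 0 1 -3; 0 0 1]
det M = -1; M⁻¹ = [-1 0 -1; 0 1 3; 0 0 1]
M⁻¹ · (3, -7/2)ᵀ = (-4, -1/2)ᵀ

p = (-4, -1/2)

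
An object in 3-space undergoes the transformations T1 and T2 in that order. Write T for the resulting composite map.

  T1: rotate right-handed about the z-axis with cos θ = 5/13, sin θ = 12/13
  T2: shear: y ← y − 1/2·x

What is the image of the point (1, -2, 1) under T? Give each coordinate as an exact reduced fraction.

T1 rotate right-handed about the z-axis with cos θ = 5/13, sin θ = 12/13: (1, -2, 1) → (29/13, 2/13, 1)
T2 shear: y ← y − 1/2·x: (29/13, 2/13, 1) → (29/13, -25/26, 1)

T(p) = (29/13, -25/26, 1)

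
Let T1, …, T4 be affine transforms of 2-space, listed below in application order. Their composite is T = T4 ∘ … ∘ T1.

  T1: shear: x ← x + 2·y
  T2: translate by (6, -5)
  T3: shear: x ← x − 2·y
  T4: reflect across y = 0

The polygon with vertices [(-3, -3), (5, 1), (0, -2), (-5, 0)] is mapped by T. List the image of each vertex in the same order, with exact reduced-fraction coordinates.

image vertices: (13, 8), (21, 4), (16, 7), (11, 5)

T1 shear: x ← x + 2·y: (-3, -3) → (-9, -3); (5, 1) → (7, 1); (0, -2) → (-4, -2); (-5, 0) → (-5, 0)
T2 translate by (6, -5): (-9, -3) → (-3, -8); (7, 1) → (13, -4); (-4, -2) → (2, -7); (-5, 0) → (1, -5)
T3 shear: x ← x − 2·y: (-3, -8) → (13, -8); (13, -4) → (21, -4); (2, -7) → (16, -7); (1, -5) → (11, -5)
T4 reflect across y = 0: (13, -8) → (13, 8); (21, -4) → (21, 4); (16, -7) → (16, 7); (11, -5) → (11, 5)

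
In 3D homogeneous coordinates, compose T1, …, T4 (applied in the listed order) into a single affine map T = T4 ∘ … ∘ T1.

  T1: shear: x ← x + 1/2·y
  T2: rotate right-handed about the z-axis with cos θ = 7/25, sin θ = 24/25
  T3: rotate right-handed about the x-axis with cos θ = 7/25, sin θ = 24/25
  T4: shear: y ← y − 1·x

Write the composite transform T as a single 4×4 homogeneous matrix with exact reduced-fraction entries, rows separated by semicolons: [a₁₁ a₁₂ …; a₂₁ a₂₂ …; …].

T1 = [1 1/2 0 0; 0 1 0 0; 0 0 1 0; 0 0 0 1]
T2·T1 = [7/25 -41/50 0 0; 24/25 19/25 0 0; 0 0 1 0; 0 0 0 1]
T3·…·T1 = [7/25 -41/50 0 0; 168/625 133/625 -24/25 0; 576/625 456/625 7/25 0; 0 0 0 1]
T4·…·T1 = [7/25 -41/50 0 0; -7/625 1291/1250 -24/25 0; 576/625 456/625 7/25 0; 0 0 0 1]

T = [7/25 -41/50 0 0; -7/625 1291/1250 -24/25 0; 576/625 456/625 7/25 0; 0 0 0 1]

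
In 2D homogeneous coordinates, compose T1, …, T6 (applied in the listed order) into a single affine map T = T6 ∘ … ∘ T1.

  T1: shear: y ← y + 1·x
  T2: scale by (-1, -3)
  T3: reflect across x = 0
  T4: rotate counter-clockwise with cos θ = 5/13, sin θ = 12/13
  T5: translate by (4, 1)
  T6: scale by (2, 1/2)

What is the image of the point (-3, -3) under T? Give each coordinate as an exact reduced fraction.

T(p) = (-358/13, 67/26)

T1 shear: y ← y + 1·x: (-3, -3) → (-3, -6)
T2 scale by (-1, -3): (-3, -6) → (3, 18)
T3 reflect across x = 0: (3, 18) → (-3, 18)
T4 rotate counter-clockwise with cos θ = 5/13, sin θ = 12/13: (-3, 18) → (-231/13, 54/13)
T5 translate by (4, 1): (-231/13, 54/13) → (-179/13, 67/13)
T6 scale by (2, 1/2): (-179/13, 67/13) → (-358/13, 67/26)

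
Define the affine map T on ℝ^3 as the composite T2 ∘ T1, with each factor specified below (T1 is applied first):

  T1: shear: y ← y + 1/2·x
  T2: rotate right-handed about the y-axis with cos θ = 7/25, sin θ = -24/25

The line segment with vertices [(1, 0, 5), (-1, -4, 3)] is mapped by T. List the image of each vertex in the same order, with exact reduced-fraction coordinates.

image vertices: (-113/25, 1/2, 59/25), (-79/25, -9/2, -3/25)

T1 shear: y ← y + 1/2·x: (1, 0, 5) → (1, 1/2, 5); (-1, -4, 3) → (-1, -9/2, 3)
T2 rotate right-handed about the y-axis with cos θ = 7/25, sin θ = -24/25: (1, 1/2, 5) → (-113/25, 1/2, 59/25); (-1, -9/2, 3) → (-79/25, -9/2, -3/25)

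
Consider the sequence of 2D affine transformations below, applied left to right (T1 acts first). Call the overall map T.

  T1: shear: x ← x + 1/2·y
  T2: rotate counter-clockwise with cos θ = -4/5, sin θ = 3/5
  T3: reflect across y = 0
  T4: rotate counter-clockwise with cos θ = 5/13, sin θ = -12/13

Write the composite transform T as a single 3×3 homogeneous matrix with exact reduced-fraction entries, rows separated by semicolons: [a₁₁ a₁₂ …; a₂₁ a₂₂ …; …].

T1 = [1 1/2 0; 0 1 0; 0 0 1]
T2·T1 = [-4/5 -1 0; 3/5 -1/2 0; 0 0 1]
T3·…·T1 = [-4/5 -1 0; -3/5 1/2 0; 0 0 1]
T4·…·T1 = [-56/65 1/13 0; 33/65 29/26 0; 0 0 1]

T = [-56/65 1/13 0; 33/65 29/26 0; 0 0 1]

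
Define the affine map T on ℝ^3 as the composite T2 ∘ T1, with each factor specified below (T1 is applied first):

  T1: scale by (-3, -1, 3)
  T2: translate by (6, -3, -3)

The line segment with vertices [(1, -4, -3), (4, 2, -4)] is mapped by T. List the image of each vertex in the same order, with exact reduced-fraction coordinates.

T1 scale by (-3, -1, 3): (1, -4, -3) → (-3, 4, -9); (4, 2, -4) → (-12, -2, -12)
T2 translate by (6, -3, -3): (-3, 4, -9) → (3, 1, -12); (-12, -2, -12) → (-6, -5, -15)

image vertices: (3, 1, -12), (-6, -5, -15)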